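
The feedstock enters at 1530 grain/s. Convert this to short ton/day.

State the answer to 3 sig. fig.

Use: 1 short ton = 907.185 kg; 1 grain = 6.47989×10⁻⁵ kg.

9.44 short ton/day

1530 grain/s × 6.47989×10⁻⁵ kg/grain = 0.0991423 kg/s
0.0991423 kg/s ÷ 907.185 kg/short ton × 86400 s/day = 9.44228 short ton/day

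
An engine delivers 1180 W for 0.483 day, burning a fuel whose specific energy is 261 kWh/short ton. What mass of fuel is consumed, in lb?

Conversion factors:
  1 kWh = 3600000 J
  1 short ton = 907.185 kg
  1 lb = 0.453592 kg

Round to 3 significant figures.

105 lb

0.483 day → 41731.2 s
E = P × t = 1180 × 41731.2 = 4.92428×10⁷ J
261 kWh/short ton → 1.03573×10⁶ J/kg
m = E / e_s = 4.92428×10⁷ / 1.03573×10⁶ = 47.5441 kg
In lb: 47.5441 / 0.453592 = 104.817 lb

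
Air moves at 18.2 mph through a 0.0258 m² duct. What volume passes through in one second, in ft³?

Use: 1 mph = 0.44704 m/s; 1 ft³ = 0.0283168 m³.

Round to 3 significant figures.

7.41 ft³

18.2 mph × 0.44704 → 8.13613 m/s
V = v × A × t = 8.13613 m/s × 0.0258 m² × 1 s = 0.209912 m³
0.209912 m³ ÷ (0.0283168 m³/ft³) = 7.41298 ft³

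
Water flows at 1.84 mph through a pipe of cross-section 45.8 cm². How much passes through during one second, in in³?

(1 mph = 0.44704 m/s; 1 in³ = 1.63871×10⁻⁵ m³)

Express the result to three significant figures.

230 in³

1.84 mph × 0.44704 = 0.822554 m/s
45.8 cm² × 0.0001 = 0.00458 m²
V = v × A × t = 0.822554 m/s × 0.00458 m² × 1 s = 0.0037673 m³
0.0037673 m³ ÷ (1.63871×10⁻⁵ m³/in³) = 229.894 in³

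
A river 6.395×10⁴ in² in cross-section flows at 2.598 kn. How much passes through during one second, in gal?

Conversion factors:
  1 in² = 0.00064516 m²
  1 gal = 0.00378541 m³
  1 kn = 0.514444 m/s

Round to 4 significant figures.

2.598 kn × 0.514444 → 1.33653 m/s
6.395×10⁴ in² × 0.00064516 → 41.258 m²
V = v × A × t = 1.33653 m/s × 41.258 m² × 1 s = 55.1426 m³
55.1426 m³ ÷ (0.00378541 m³/gal) = 14567.1 gal

1.457×10⁴ gal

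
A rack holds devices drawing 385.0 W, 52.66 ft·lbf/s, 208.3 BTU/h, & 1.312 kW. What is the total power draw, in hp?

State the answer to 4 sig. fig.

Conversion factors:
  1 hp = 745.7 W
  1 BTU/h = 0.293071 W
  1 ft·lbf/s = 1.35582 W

2.453 hp

385.0 W (already W)
52.66 ft·lbf/s × 1.35582 = 71.3975 W
208.3 BTU/h × 0.293071 = 61.0467 W
1.312 kW × 1000 = 1312 W
Sum: 385 + 71.3975 + 61.0467 + 1312 = 1829.44 W
In hp: 1829.44 / 745.7 = 2.45332 hp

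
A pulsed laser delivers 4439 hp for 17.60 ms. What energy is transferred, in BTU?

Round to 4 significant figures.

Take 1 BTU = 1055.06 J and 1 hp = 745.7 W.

55.22 BTU

4439 hp × 745.7 = 3.31016×10⁶ W
17.60 ms × 0.001 = 0.0176 s
E = P × t = 3.31016×10⁶ W × 0.0176 s = 58258.8 J
58258.8 J ÷ (1055.06 J/BTU) = 55.2185 BTU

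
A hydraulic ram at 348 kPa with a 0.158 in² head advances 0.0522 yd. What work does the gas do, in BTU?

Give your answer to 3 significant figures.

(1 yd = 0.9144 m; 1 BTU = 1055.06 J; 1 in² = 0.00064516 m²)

348 kPa → 348000 Pa
0.158 in² → 1.01935×10⁻⁴ m²
F = P × A = 348000 × 1.01935×10⁻⁴ = 35.4734 N
0.0522 yd → 0.0477317 m
W = F × d = 35.4734 × 0.0477317 = 1.69321 J
In BTU: 1.69321 / 1055.06 = 0.00160485 BTU

0.00160 BTU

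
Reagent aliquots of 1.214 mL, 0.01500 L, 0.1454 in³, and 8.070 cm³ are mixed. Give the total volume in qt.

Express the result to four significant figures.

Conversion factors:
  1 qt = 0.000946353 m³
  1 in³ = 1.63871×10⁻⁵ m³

1.214 mL × 10⁻⁶ = 1.214×10⁻⁶ m³
0.01500 L × 0.001 = 1.5×10⁻⁵ m³
0.1454 in³ × 1.63871×10⁻⁵ = 2.38268×10⁻⁶ m³
8.070 cm³ × 10⁻⁶ = 8.07×10⁻⁶ m³
Total: 1.214×10⁻⁶ + 1.5×10⁻⁵ + 2.38268×10⁻⁶ + 8.07×10⁻⁶ = 2.66667×10⁻⁵ m³
In qt: 2.66667×10⁻⁵ / 0.000946353 = 0.0281784 qt

0.02818 qt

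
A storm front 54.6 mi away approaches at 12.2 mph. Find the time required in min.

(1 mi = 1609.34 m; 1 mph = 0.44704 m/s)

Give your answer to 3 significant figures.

54.6 mi × 1609.34 → 87870 m
12.2 mph × 0.44704 → 5.45389 m/s
t = d / v = 87870 m / 5.45389 m/s = 16111.4 s
16111.4 s ÷ (60 s/min) = 268.523 min

269 min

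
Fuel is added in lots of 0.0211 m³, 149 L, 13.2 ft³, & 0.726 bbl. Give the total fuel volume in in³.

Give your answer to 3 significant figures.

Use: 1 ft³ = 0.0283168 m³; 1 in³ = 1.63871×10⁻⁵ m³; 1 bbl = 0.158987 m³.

0.0211 m³ (already m³)
149 L × 0.001 = 0.149 m³
13.2 ft³ × 0.0283168 = 0.373782 m³
0.726 bbl × 0.158987 = 0.115425 m³
Total: 0.0211 + 0.149 + 0.373782 + 0.115425 = 0.659307 m³
In in³: 0.659307 / 1.63871×10⁻⁵ = 40233.3 in³

4.02×10⁴ in³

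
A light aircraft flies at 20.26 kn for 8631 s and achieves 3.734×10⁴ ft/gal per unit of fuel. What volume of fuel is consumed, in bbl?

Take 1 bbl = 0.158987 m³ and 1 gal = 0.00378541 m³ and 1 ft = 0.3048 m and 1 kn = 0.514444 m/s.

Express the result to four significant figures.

0.1882 bbl

20.26 kn → 10.4226 m/s
d = v × t = 10.4226 × 8631 = 89957.5 m
3.734×10⁴ ft/gal → 3.0066×10⁶ m/m³
V = d / (distance per unit fuel) = 89957.5 / 3.0066×10⁶ = 0.02992 m³
In bbl: 0.02992 / 0.158987 = 0.188191 bbl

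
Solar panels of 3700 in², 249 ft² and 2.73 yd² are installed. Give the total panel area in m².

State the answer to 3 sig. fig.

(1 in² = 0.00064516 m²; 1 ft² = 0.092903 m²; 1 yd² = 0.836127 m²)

3700 in² × 0.00064516 → 2.38709 m²
249 ft² × 0.092903 → 23.1328 m²
2.73 yd² × 0.836127 → 2.28263 m²
Sum: 2.38709 + 23.1328 + 2.28263 = 27.8025 m²

27.8 m²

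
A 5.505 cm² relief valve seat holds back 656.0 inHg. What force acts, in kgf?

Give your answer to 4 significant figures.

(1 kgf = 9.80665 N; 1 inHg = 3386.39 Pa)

124.7 kgf

656.0 inHg × 3386.39 = 2.22147×10⁶ Pa
5.505 cm² × 0.0001 = 5.505×10⁻⁴ m²
F = P × A = 2.22147×10⁶ Pa × 5.505×10⁻⁴ m² = 1222.92 N
1222.92 N ÷ (9.80665 N/kgf) = 124.703 kgf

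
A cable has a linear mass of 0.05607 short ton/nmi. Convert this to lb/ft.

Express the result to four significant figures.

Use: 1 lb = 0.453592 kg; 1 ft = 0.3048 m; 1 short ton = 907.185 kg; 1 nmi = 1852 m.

0.01846 lb/ft

0.05607 short ton/nmi × 907.185 kg/short ton ÷ 1852 m/nmi = 0.0274654 kg/m
0.0274654 kg/m ÷ 0.453592 kg/lb × 0.3048 m/ft = 0.0184559 lb/ft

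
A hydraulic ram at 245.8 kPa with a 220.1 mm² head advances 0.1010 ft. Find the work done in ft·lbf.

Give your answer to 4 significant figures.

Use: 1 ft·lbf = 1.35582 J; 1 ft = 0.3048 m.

245.8 kPa → 245800 Pa
220.1 mm² → 2.201×10⁻⁴ m²
F = P × A = 245800 × 2.201×10⁻⁴ = 54.1006 N
0.1010 ft → 0.0307848 m
W = F × d = 54.1006 × 0.0307848 = 1.66548 J
In ft·lbf: 1.66548 / 1.35582 = 1.22839 ft·lbf

1.228 ft·lbf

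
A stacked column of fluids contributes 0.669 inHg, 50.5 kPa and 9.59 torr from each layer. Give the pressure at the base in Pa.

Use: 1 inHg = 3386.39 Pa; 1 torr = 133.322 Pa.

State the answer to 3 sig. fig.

5.40×10⁴ Pa

0.669 inHg × 3386.39 → 2265.49 Pa
50.5 kPa × 1000 → 50500 Pa
9.59 torr × 133.322 → 1278.56 Pa
Combined: 2265.49 + 50500 + 1278.56 = 54044 Pa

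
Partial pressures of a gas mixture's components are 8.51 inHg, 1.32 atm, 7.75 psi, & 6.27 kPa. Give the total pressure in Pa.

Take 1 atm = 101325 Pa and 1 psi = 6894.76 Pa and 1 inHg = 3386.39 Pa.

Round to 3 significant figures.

8.51 inHg × 3386.39 → 28818.2 Pa
1.32 atm × 101325 → 133749 Pa
7.75 psi × 6894.76 → 53434.4 Pa
6.27 kPa × 1000 → 6270 Pa
Sum: 28818.2 + 133749 + 53434.4 + 6270 = 222272 Pa

2.22×10⁵ Pa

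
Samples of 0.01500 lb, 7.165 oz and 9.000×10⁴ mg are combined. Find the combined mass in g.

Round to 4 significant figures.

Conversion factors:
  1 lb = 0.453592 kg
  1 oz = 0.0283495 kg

0.01500 lb × 0.453592 = 0.00680388 kg
7.165 oz × 0.0283495 = 0.203124 kg
9.000×10⁴ mg × 10⁻⁶ = 0.09 kg
Total: 0.00680388 + 0.203124 + 0.09 = 0.299928 kg
In g: 0.299928 / 0.001 = 299.928 g

299.9 g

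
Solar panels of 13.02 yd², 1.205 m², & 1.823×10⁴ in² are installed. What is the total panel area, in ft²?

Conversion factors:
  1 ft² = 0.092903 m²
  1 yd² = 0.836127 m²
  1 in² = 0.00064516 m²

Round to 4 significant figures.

256.7 ft²

13.02 yd² × 0.836127 → 10.8864 m²
1.205 m² (already m²)
1.823×10⁴ in² × 0.00064516 → 11.7613 m²
Combined: 10.8864 + 1.205 + 11.7613 = 23.8527 m²
In ft²: 23.8527 / 0.092903 = 256.748 ft²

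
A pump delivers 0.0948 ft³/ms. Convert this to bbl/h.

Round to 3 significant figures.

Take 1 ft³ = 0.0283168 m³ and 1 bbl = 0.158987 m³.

0.0948 ft³/ms × 0.0283168 m³/ft³ ÷ 0.001 s/ms = 2.68443 m³/s
2.68443 m³/s ÷ 0.158987 m³/bbl × 3600 s/h = 60784.5 bbl/h

6.08×10⁴ bbl/h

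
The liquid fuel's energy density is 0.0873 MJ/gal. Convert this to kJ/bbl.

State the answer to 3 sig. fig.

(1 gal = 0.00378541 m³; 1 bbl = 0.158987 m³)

3670 kJ/bbl

0.0873 MJ/gal × 1000000 J/MJ ÷ 0.00378541 m³/gal = 2.30622×10⁷ J/m³
2.30622×10⁷ J/m³ ÷ 1000 J/kJ × 0.158987 m³/bbl = 3666.59 kJ/bbl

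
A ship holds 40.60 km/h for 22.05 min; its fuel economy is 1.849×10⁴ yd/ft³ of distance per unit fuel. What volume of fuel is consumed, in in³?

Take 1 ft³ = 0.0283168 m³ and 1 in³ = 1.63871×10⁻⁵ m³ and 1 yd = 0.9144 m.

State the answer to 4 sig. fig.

1525 in³

40.60 km/h → 11.2778 m/s
22.05 min → 1323 s
d = v × t = 11.2778 × 1323 = 14920.5 m
1.849×10⁴ yd/ft³ → 597075 m/m³
V = d / (distance per unit fuel) = 14920.5 / 597075 = 0.0249893 m³
In in³: 0.0249893 / 1.63871×10⁻⁵ = 1524.94 in³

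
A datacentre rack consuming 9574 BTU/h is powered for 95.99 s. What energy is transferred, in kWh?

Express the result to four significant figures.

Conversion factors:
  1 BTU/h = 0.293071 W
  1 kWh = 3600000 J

0.07482 kWh

9574 BTU/h × 0.293071 = 2805.86 W
E = P × t = 2805.86 W × 95.99 s = 269335 J
269335 J ÷ (3600000 J/kWh) = 0.0748153 kWh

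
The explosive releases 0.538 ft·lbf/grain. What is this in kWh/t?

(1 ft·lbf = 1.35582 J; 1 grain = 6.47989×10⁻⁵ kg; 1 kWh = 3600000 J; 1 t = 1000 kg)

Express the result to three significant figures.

0.538 ft·lbf/grain × 1.35582 J/ft·lbf ÷ 6.47989×10⁻⁵ kg/grain = 11256.8 J/kg
11256.8 J/kg ÷ 3600000 J/kWh × 1000 kg/t = 3.12689 kWh/t

3.13 kWh/t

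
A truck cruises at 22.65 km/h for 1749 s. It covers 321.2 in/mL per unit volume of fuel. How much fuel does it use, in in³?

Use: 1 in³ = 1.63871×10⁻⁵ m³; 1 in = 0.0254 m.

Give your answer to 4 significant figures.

22.65 km/h → 6.29167 m/s
d = v × t = 6.29167 × 1749 = 11004.1 m
321.2 in/mL → 8.15848×10⁶ m/m³
V = d / (distance per unit fuel) = 11004.1 / 8.15848×10⁶ = 0.00134879 m³
In in³: 0.00134879 / 1.63871×10⁻⁵ = 82.308 in³

82.31 in³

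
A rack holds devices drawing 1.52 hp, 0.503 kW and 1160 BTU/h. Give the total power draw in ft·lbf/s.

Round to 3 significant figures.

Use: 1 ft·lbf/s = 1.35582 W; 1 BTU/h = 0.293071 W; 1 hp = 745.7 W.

1.52 hp × 745.7 = 1133.46 W
0.503 kW × 1000 = 503 W
1160 BTU/h × 0.293071 = 339.962 W
Combined: 1133.46 + 503 + 339.962 = 1976.42 W
In ft·lbf/s: 1976.42 / 1.35582 = 1457.73 ft·lbf/s

1460 ft·lbf/s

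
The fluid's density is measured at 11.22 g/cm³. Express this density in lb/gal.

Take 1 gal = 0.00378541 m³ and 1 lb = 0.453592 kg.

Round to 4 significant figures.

93.64 lb/gal

11.22 g/cm³ × 0.001 kg/g ÷ 10⁻⁶ m³/cm³ = 11220 kg/m³
11220 kg/m³ ÷ 0.453592 kg/lb × 0.00378541 m³/gal = 93.6355 lb/gal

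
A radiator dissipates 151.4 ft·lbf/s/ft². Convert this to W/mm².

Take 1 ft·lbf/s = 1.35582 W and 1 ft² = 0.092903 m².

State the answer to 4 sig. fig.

0.002210 W/mm²

151.4 ft·lbf/s/ft² × 1.35582 W/ft·lbf/s ÷ 0.092903 m²/ft² = 2209.52 W/m²
2209.52 W/m² × 10⁻⁶ m²/mm² = 0.00220952 W/mm²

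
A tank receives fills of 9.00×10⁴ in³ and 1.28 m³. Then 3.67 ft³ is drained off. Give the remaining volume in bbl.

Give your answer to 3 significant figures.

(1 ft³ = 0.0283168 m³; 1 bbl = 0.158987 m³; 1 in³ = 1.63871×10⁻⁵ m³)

16.7 bbl

9.00×10⁴ in³ × 1.63871×10⁻⁵ → 1.47484 m³
1.28 m³ (already m³)
3.67 ft³ × 0.0283168 → 0.103923 m³
Result: 1.47484 + 1.28 − 0.103923 = 2.65092 m³
In bbl: 2.65092 / 0.158987 = 16.6738 bbl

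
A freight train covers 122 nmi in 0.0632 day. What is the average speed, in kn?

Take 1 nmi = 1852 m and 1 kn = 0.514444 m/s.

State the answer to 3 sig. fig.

122 nmi × 1852 = 225944 m
0.0632 day × 86400 = 5460.48 s
v = d / t = 225944 m / 5460.48 s = 41.378 m/s
41.378 m/s ÷ (0.514444 m/s/kn) = 80.4325 kn

80.4 kn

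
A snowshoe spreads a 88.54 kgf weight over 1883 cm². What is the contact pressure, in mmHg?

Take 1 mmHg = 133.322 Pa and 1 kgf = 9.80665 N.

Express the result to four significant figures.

34.59 mmHg

88.54 kgf × 9.80665 → 868.281 N
1883 cm² × 0.0001 → 0.1883 m²
P = F / A = 868.281 N / 0.1883 m² = 4611.16 Pa
4611.16 Pa ÷ (133.322 Pa/mmHg) = 34.5866 mmHg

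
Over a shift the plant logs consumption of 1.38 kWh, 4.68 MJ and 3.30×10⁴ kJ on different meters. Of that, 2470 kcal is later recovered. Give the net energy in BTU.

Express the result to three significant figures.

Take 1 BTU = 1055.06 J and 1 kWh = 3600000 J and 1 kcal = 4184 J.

3.06×10⁴ BTU

1.38 kWh × 3600000 = 4.968×10⁶ J
4.68 MJ × 1000000 = 4.68×10⁶ J
3.30×10⁴ kJ × 1000 = 3.3×10⁷ J
2470 kcal × 4184 = 1.03345×10⁷ J
Sum: 4.968×10⁶ + 4.68×10⁶ + 3.3×10⁷ − 1.03345×10⁷ = 3.23135×10⁷ J
In BTU: 3.23135×10⁷ / 1055.06 = 30627.2 BTU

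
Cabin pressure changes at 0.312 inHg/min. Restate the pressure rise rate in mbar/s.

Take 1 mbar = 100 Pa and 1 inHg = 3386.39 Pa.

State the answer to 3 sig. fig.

0.312 inHg/min × 3386.39 Pa/inHg ÷ 60 s/min = 17.6092 Pa/s
17.6092 Pa/s ÷ 100 Pa/mbar = 0.176092 mbar/s

0.176 mbar/s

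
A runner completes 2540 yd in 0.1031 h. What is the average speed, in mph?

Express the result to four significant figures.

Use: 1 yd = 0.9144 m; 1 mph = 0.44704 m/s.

14.00 mph

2540 yd × 0.9144 = 2322.58 m
0.1031 h × 3600 = 371.16 s
v = d / t = 2322.58 m / 371.16 s = 6.25762 m/s
6.25762 m/s ÷ (0.44704 m/s/mph) = 13.9979 mph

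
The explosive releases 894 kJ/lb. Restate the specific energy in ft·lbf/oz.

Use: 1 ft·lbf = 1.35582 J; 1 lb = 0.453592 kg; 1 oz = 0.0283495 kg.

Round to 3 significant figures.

4.12×10⁴ ft·lbf/oz

894 kJ/lb × 1000 J/kJ ÷ 0.453592 kg/lb = 1.97093×10⁶ J/kg
1.97093×10⁶ J/kg ÷ 1.35582 J/ft·lbf × 0.0283495 kg/oz = 41211.1 ft·lbf/oz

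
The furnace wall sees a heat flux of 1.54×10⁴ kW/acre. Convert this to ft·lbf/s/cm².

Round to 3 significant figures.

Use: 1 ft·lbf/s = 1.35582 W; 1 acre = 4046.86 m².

0.281 ft·lbf/s/cm²

1.54×10⁴ kW/acre × 1000 W/kW ÷ 4046.86 m²/acre = 3805.42 W/m²
3805.42 W/m² ÷ 1.35582 W/ft·lbf/s × 0.0001 m²/cm² = 0.280673 ft·lbf/s/cm²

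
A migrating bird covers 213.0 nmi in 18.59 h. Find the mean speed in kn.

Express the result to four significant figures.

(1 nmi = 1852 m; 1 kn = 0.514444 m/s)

11.46 kn

213.0 nmi × 1852 = 394476 m
18.59 h × 3600 = 66924 s
v = d / t = 394476 m / 66924 s = 5.89439 m/s
5.89439 m/s ÷ (0.514444 m/s/kn) = 11.4578 kn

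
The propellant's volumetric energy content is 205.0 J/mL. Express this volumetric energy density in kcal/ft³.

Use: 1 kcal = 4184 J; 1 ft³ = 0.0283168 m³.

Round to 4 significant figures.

1387 kcal/ft³

205.0 J/mL ÷ 10⁻⁶ m³/mL = 2.05×10⁸ J/m³
2.05×10⁸ J/m³ ÷ 4184 J/kcal × 0.0283168 m³/ft³ = 1387.41 kcal/ft³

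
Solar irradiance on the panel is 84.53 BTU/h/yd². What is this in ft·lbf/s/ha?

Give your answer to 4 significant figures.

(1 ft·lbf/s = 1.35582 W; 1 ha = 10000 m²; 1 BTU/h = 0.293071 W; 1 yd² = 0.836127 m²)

84.53 BTU/h/yd² × 0.293071 W/BTU/h ÷ 0.836127 m²/yd² = 29.6286 W/m²
29.6286 W/m² ÷ 1.35582 W/ft·lbf/s × 10000 m²/ha = 218529 ft·lbf/s/ha

2.185×10⁵ ft·lbf/s/ha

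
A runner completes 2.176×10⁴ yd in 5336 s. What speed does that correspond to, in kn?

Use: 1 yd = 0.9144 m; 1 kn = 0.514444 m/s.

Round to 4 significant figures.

7.248 kn

2.176×10⁴ yd × 0.9144 → 19897.3 m
v = d / t = 19897.3 m / 5336 s = 3.72888 m/s
3.72888 m/s ÷ (0.514444 m/s/kn) = 7.24837 kn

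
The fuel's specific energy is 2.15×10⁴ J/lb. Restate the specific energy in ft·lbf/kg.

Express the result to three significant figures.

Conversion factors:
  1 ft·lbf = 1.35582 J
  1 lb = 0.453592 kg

3.50×10⁴ ft·lbf/kg

2.15×10⁴ J/lb ÷ 0.453592 kg/lb = 47399.4 J/kg
47399.4 J/kg ÷ 1.35582 J/ft·lbf = 34960 ft·lbf/kg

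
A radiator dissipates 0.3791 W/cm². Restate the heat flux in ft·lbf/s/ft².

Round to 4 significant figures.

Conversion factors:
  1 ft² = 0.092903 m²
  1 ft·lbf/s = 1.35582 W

0.3791 W/cm² ÷ 0.0001 m²/cm² = 3791 W/m²
3791 W/m² ÷ 1.35582 W/ft·lbf/s × 0.092903 m²/ft² = 259.766 ft·lbf/s/ft²

259.8 ft·lbf/s/ft²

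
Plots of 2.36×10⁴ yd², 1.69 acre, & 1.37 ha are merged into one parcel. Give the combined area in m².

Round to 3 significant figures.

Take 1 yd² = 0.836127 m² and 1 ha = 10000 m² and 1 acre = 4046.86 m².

4.03×10⁴ m²

2.36×10⁴ yd² × 0.836127 → 19732.6 m²
1.69 acre × 4046.86 → 6839.19 m²
1.37 ha × 10000 → 13700 m²
Total: 19732.6 + 6839.19 + 13700 = 40271.8 m²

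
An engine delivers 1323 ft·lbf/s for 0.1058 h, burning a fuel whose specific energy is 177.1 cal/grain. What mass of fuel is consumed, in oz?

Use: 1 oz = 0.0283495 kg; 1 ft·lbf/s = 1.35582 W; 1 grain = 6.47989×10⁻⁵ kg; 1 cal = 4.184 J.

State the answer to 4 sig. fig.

2.107 oz

1323 ft·lbf/s → 1793.75 W
0.1058 h → 380.88 s
E = P × t = 1793.75 × 380.88 = 683204 J
177.1 cal/grain → 1.14352×10⁷ J/kg
m = E / e_s = 683204 / 1.14352×10⁷ = 0.0597457 kg
In oz: 0.0597457 / 0.0283495 = 2.10747 oz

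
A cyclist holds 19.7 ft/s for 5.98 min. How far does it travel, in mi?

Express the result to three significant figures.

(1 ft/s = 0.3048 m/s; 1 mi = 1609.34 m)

1.34 mi

19.7 ft/s × 0.3048 → 6.00456 m/s
5.98 min × 60 → 358.8 s
d = v × t = 6.00456 m/s × 358.8 s = 2154.44 m
2154.44 m ÷ (1609.34 m/mi) = 1.33871 mi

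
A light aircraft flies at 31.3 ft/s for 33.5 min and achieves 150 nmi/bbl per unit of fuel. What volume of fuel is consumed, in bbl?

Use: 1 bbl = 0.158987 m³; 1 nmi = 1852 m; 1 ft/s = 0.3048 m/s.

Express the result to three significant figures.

0.0690 bbl

31.3 ft/s → 9.54024 m/s
33.5 min → 2010 s
d = v × t = 9.54024 × 2010 = 19175.9 m
150 nmi/bbl → 1.74731×10⁶ m/m³
V = d / (distance per unit fuel) = 19175.9 / 1.74731×10⁶ = 0.0109745 m³
In bbl: 0.0109745 / 0.158987 = 0.0690277 bbl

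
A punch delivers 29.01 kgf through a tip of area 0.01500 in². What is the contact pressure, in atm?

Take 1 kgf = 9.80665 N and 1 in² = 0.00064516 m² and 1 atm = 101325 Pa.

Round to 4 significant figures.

29.01 kgf × 9.80665 → 284.491 N
0.01500 in² × 0.00064516 → 9.6774×10⁻⁶ m²
P = F / A = 284.491 N / 9.6774×10⁻⁶ m² = 2.93975×10⁷ Pa
2.93975×10⁷ Pa ÷ (101325 Pa/atm) = 290.131 atm

290.1 atm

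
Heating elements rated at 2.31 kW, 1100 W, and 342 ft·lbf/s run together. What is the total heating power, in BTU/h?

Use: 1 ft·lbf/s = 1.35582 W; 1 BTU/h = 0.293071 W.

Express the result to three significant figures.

2.31 kW × 1000 = 2310 W
1100 W (already W)
342 ft·lbf/s × 1.35582 = 463.69 W
Total: 2310 + 1100 + 463.69 = 3873.69 W
In BTU/h: 3873.69 / 0.293071 = 13217.6 BTU/h

1.32×10⁴ BTU/h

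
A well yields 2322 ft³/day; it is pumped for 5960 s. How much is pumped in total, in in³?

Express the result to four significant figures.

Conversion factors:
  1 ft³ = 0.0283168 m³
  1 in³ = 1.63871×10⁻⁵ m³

2.768×10⁵ in³

2322 ft³/day → 7.61014×10⁻⁴ m³/s
V = Q × t = 7.61014×10⁻⁴ × 5960 = 4.53564 m³
In in³: 4.53564 / 1.63871×10⁻⁵ = 276781 in³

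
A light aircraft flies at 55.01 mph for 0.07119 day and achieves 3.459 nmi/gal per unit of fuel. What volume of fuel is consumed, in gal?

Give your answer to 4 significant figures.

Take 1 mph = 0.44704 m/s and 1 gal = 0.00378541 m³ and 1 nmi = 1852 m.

55.01 mph → 24.5917 m/s
0.07119 day → 6150.82 s
d = v × t = 24.5917 × 6150.82 = 151259 m
3.459 nmi/gal → 1.6923×10⁶ m/m³
V = d / (distance per unit fuel) = 151259 / 1.6923×10⁶ = 0.0893807 m³
In gal: 0.0893807 / 0.00378541 = 23.6119 gal

23.61 gal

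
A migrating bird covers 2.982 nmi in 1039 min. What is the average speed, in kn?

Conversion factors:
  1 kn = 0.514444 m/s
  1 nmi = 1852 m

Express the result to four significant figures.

2.982 nmi × 1852 = 5522.66 m
1039 min × 60 = 62340 s
v = d / t = 5522.66 m / 62340 s = 0.0885893 m/s
0.0885893 m/s ÷ (0.514444 m/s/kn) = 0.172204 kn

0.1722 kn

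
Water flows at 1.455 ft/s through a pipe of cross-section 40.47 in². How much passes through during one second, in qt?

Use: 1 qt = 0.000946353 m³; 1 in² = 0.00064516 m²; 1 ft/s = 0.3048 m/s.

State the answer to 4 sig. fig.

1.455 ft/s × 0.3048 = 0.443484 m/s
40.47 in² × 0.00064516 = 0.0261096 m²
V = v × A × t = 0.443484 m/s × 0.0261096 m² × 1 s = 0.0115792 m³
0.0115792 m³ ÷ (0.000946353 m³/qt) = 12.2356 qt

12.24 qt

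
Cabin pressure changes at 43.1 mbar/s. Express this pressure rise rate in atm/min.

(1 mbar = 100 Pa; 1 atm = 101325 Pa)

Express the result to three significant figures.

43.1 mbar/s × 100 Pa/mbar = 4310 Pa/s
4310 Pa/s ÷ 101325 Pa/atm × 60 s/min = 2.55218 atm/min

2.55 atm/min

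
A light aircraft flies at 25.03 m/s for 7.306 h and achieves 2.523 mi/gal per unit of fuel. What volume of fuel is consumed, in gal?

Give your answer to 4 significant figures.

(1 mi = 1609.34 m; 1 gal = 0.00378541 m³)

7.306 h → 26301.6 s
d = v × t = 25.03 × 26301.6 = 658329 m
2.523 mi/gal → 1.07264×10⁶ m/m³
V = d / (distance per unit fuel) = 658329 / 1.07264×10⁶ = 0.613746 m³
In gal: 0.613746 / 0.00378541 = 162.135 gal

162.1 gal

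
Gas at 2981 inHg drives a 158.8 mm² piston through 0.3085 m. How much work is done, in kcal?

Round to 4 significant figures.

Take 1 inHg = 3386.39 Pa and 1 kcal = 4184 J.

2981 inHg → 1.00948×10⁷ Pa
158.8 mm² → 1.588×10⁻⁴ m²
F = P × A = 1.00948×10⁷ × 1.588×10⁻⁴ = 1603.05 N
W = F × d = 1603.05 × 0.3085 = 494.541 J
In kcal: 494.541 / 4184 = 0.118198 kcal

0.1182 kcal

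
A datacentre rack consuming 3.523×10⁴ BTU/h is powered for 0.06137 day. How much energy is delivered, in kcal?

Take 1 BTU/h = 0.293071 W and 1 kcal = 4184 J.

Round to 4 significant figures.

3.523×10⁴ BTU/h × 0.293071 = 10324.9 W
0.06137 day × 86400 = 5302.37 s
E = P × t = 10324.9 W × 5302.37 s = 5.47464×10⁷ J
5.47464×10⁷ J ÷ (4184 J/kcal) = 13084.7 kcal

1.308×10⁴ kcal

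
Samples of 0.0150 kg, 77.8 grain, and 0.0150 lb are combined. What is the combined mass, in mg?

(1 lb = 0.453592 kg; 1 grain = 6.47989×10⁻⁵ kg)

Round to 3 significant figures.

2.68×10⁴ mg

0.0150 kg (already kg)
77.8 grain × 6.47989×10⁻⁵ = 0.00504135 kg
0.0150 lb × 0.453592 = 0.00680388 kg
Total: 0.015 + 0.00504135 + 0.00680388 = 0.0268452 kg
In mg: 0.0268452 / 10⁻⁶ = 26845.2 mg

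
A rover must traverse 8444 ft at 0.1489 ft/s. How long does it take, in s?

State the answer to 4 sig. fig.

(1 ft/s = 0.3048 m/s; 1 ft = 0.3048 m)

8444 ft × 0.3048 → 2573.73 m
0.1489 ft/s × 0.3048 → 0.0453847 m/s
t = d / v = 2573.73 m / 0.0453847 m/s = 56709.2 s

5.671×10⁴ s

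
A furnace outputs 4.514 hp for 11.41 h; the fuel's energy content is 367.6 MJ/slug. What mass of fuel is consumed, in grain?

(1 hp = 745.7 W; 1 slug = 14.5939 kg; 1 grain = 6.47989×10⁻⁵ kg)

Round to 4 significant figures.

4.514 hp → 3366.09 W
11.41 h → 41076 s
E = P × t = 3366.09 × 41076 = 1.38266×10⁸ J
367.6 MJ/slug → 2.51886×10⁷ J/kg
m = E / e_s = 1.38266×10⁸ / 2.51886×10⁷ = 5.48923 kg
In grain: 5.48923 / 6.47989×10⁻⁵ = 84711.8 grain

8.471×10⁴ grain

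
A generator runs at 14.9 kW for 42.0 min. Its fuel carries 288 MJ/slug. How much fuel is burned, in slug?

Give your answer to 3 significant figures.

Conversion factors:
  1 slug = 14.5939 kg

0.130 slug

14.9 kW → 14900 W
42.0 min → 2520 s
E = P × t = 14900 × 2520 = 3.7548×10⁷ J
288 MJ/slug → 1.97343×10⁷ J/kg
m = E / e_s = 3.7548×10⁷ / 1.97343×10⁷ = 1.90268 kg
In slug: 1.90268 / 14.5939 = 0.130375 slug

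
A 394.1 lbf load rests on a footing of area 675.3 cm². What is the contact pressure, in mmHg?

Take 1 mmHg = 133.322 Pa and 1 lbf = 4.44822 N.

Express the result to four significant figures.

394.1 lbf × 4.44822 → 1753.04 N
675.3 cm² × 0.0001 → 0.06753 m²
P = F / A = 1753.04 N / 0.06753 m² = 25959.4 Pa
25959.4 Pa ÷ (133.322 Pa/mmHg) = 194.712 mmHg

194.7 mmHg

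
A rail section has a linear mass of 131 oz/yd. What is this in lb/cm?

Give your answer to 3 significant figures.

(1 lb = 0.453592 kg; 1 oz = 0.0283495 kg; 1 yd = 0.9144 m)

0.0895 lb/cm

131 oz/yd × 0.0283495 kg/oz ÷ 0.9144 m/yd = 4.06144 kg/m
4.06144 kg/m ÷ 0.453592 kg/lb × 0.01 m/cm = 0.0895395 lb/cm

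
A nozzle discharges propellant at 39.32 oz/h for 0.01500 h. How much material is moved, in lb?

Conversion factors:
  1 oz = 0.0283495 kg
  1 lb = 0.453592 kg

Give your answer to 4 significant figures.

0.03686 lb

39.32 oz/h → 3.0964×10⁻⁴ kg/s
0.01500 h → 54 s
m = ṁ × t = 3.0964×10⁻⁴ × 54 = 0.0167206 kg
In lb: 0.0167206 / 0.453592 = 0.0368626 lb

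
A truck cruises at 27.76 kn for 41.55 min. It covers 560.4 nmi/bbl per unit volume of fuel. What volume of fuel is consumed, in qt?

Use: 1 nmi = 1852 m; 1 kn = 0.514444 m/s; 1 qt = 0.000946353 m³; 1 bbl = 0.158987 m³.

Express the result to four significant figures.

27.76 kn → 14.281 m/s
41.55 min → 2493 s
d = v × t = 14.281 × 2493 = 35602.5 m
560.4 nmi/bbl → 6.52796×10⁶ m/m³
V = d / (distance per unit fuel) = 35602.5 / 6.52796×10⁶ = 0.00545385 m³
In qt: 0.00545385 / 0.000946353 = 5.76302 qt

5.763 qt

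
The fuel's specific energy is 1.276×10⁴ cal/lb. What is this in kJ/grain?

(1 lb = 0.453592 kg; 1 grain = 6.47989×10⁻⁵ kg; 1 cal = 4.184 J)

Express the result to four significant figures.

0.007627 kJ/grain

1.276×10⁴ cal/lb × 4.184 J/cal ÷ 0.453592 kg/lb = 117700 J/kg
117700 J/kg ÷ 1000 J/kJ × 6.47989×10⁻⁵ kg/grain = 0.00762683 kJ/grain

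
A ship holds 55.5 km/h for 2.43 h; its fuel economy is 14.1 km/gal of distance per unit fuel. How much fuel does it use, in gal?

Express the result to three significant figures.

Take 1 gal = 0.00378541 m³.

55.5 km/h → 15.4167 m/s
2.43 h → 8748 s
d = v × t = 15.4167 × 8748 = 134865 m
14.1 km/gal → 3.72483×10⁶ m/m³
V = d / (distance per unit fuel) = 134865 / 3.72483×10⁶ = 0.036207 m³
In gal: 0.036207 / 0.00378541 = 9.56488 gal

9.56 gal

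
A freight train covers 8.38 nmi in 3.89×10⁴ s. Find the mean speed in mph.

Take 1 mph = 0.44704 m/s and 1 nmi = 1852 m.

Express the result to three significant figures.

0.892 mph

8.38 nmi × 1852 = 15519.8 m
v = d / t = 15519.8 m / 38900 s = 0.398967 m/s
0.398967 m/s ÷ (0.44704 m/s/mph) = 0.892464 mph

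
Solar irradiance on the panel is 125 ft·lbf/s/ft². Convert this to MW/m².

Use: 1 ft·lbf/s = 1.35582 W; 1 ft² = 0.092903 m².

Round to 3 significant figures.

0.00182 MW/m²

125 ft·lbf/s/ft² × 1.35582 W/ft·lbf/s ÷ 0.092903 m²/ft² = 1824.24 W/m²
1824.24 W/m² ÷ 1000000 W/MW = 0.00182424 MW/m²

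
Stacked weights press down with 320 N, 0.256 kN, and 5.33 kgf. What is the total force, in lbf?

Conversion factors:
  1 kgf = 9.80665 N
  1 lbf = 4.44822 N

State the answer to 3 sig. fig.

141 lbf

320 N (already N)
0.256 kN × 1000 = 256 N
5.33 kgf × 9.80665 = 52.2694 N
Sum: 320 + 256 + 52.2694 = 628.269 N
In lbf: 628.269 / 4.44822 = 141.241 lbf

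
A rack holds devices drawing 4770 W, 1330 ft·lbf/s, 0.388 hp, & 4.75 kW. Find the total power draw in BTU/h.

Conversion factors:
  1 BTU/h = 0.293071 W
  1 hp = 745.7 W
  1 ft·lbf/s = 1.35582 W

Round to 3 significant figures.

4770 W (already W)
1330 ft·lbf/s × 1.35582 → 1803.24 W
0.388 hp × 745.7 → 289.332 W
4.75 kW × 1000 → 4750 W
Total: 4770 + 1803.24 + 289.332 + 4750 = 11612.6 W
In BTU/h: 11612.6 / 0.293071 = 39623.8 BTU/h

3.96×10⁴ BTU/h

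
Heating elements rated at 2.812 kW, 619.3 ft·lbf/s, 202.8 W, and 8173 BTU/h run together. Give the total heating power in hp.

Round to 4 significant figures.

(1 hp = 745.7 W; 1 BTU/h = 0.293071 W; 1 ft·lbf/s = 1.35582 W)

2.812 kW × 1000 = 2812 W
619.3 ft·lbf/s × 1.35582 = 839.659 W
202.8 W (already W)
8173 BTU/h × 0.293071 = 2395.27 W
Sum: 2812 + 839.659 + 202.8 + 2395.27 = 6249.73 W
In hp: 6249.73 / 745.7 = 8.38102 hp

8.381 hp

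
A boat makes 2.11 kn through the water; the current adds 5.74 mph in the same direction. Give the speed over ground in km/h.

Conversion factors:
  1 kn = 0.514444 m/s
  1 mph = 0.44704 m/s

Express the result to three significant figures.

2.11 kn × 0.514444 = 1.08548 m/s
5.74 mph × 0.44704 = 2.56601 m/s
Total: 1.08548 + 2.56601 = 3.65149 m/s
In km/h: 3.65149 / (1/3.6) = 13.1454 km/h

13.1 km/h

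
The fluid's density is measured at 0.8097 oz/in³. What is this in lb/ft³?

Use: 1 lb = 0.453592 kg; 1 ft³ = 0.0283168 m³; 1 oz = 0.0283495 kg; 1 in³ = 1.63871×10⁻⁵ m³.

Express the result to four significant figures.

0.8097 oz/in³ × 0.0283495 kg/oz ÷ 1.63871×10⁻⁵ m³/in³ = 1400.77 kg/m³
1400.77 kg/m³ ÷ 0.453592 kg/lb × 0.0283168 m³/ft³ = 87.4471 lb/ft³

87.45 lb/ft³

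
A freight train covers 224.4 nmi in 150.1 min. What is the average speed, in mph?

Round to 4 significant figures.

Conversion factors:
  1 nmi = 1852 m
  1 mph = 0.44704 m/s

103.2 mph

224.4 nmi × 1852 → 415589 m
150.1 min × 60 → 9006 s
v = d / t = 415589 m / 9006 s = 46.1458 m/s
46.1458 m/s ÷ (0.44704 m/s/mph) = 103.225 mph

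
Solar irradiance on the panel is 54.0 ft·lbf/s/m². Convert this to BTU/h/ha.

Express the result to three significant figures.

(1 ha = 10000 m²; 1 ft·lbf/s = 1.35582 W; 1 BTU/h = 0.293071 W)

54.0 ft·lbf/s/m² × 1.35582 W/ft·lbf/s = 73.2143 W/m²
73.2143 W/m² ÷ 0.293071 W/BTU/h × 10000 m²/ha = 2.49818×10⁶ BTU/h/ha

2.50×10⁶ BTU/h/ha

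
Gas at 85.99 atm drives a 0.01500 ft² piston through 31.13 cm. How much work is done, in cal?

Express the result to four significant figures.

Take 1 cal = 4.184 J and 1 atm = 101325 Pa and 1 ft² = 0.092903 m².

903.4 cal

85.99 atm → 8.71294×10⁶ Pa
0.01500 ft² → 0.00139354 m²
F = P × A = 8.71294×10⁶ × 0.00139354 = 12141.8 N
31.13 cm → 0.3113 m
W = F × d = 12141.8 × 0.3113 = 3779.74 J
In cal: 3779.74 / 4.184 = 903.38 cal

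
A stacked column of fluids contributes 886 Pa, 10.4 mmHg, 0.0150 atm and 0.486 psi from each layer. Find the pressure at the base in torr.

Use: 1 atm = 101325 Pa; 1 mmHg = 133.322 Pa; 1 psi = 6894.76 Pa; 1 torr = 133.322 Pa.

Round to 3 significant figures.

886 Pa (already Pa)
10.4 mmHg × 133.322 → 1386.55 Pa
0.0150 atm × 101325 → 1519.88 Pa
0.486 psi × 6894.76 → 3350.85 Pa
Total: 886 + 1386.55 + 1519.88 + 3350.85 = 7143.28 Pa
In torr: 7143.28 / 133.322 = 53.5792 torr

53.6 torr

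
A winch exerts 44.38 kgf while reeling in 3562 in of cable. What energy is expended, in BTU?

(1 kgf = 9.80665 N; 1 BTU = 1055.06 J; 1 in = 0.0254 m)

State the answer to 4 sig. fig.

44.38 kgf × 9.80665 = 435.219 N
3562 in × 0.0254 = 90.4748 m
W = F × d = 435.219 N × 90.4748 m = 39376.4 J
39376.4 J ÷ (1055.06 J/BTU) = 37.3215 BTU

37.32 BTU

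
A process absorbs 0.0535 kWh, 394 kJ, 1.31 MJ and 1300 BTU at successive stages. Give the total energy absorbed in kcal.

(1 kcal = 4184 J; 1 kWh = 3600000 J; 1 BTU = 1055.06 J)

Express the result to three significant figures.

781 kcal

0.0535 kWh × 3600000 = 192600 J
394 kJ × 1000 = 394000 J
1.31 MJ × 1000000 = 1.31×10⁶ J
1300 BTU × 1055.06 = 1.37158×10⁶ J
Combined: 192600 + 394000 + 1.31×10⁶ + 1.37158×10⁶ = 3.26818×10⁶ J
In kcal: 3.26818×10⁶ / 4184 = 781.114 kcal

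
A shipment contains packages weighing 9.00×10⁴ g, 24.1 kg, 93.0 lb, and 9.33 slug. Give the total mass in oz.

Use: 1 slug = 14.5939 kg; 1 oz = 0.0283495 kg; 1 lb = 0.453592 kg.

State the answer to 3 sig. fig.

1.03×10⁴ oz

9.00×10⁴ g × 0.001 = 90 kg
24.1 kg (already kg)
93.0 lb × 0.453592 = 42.1841 kg
9.33 slug × 14.5939 = 136.161 kg
Combined: 90 + 24.1 + 42.1841 + 136.161 = 292.445 kg
In oz: 292.445 / 0.0283495 = 10315.7 oz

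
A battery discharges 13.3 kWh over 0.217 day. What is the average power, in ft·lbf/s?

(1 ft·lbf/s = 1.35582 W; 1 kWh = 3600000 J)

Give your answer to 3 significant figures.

1880 ft·lbf/s

13.3 kWh × 3600000 → 4.788×10⁷ J
0.217 day × 86400 → 18748.8 s
P = E / t = 4.788×10⁷ J / 18748.8 s = 2553.76 W
2553.76 W ÷ (1.35582 W/ft·lbf/s) = 1883.55 ft·lbf/s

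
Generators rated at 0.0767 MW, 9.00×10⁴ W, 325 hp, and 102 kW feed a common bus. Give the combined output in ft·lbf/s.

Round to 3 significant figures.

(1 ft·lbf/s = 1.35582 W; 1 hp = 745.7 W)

0.0767 MW × 1000000 = 76700 W
9.00×10⁴ W (already W)
325 hp × 745.7 = 242353 W
102 kW × 1000 = 102000 W
Total: 76700 + 90000 + 242353 + 102000 = 511053 W
In ft·lbf/s: 511053 / 1.35582 = 376933 ft·lbf/s

3.77×10⁵ ft·lbf/s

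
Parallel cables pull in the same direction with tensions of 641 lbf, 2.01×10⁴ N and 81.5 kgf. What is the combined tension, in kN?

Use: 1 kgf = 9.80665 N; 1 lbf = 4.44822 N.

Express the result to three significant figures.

641 lbf × 4.44822 = 2851.31 N
2.01×10⁴ N (already N)
81.5 kgf × 9.80665 = 799.242 N
Combined: 2851.31 + 20100 + 799.242 = 23750.6 N
In kN: 23750.6 / 1000 = 23.7506 kN

23.8 kN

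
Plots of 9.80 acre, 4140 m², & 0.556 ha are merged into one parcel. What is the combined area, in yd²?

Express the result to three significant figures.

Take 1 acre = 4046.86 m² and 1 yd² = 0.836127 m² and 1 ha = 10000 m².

9.80 acre × 4046.86 = 39659.2 m²
4140 m² (already m²)
0.556 ha × 10000 = 5560 m²
Combined: 39659.2 + 4140 + 5560 = 49359.2 m²
In yd²: 49359.2 / 0.836127 = 59033.1 yd²

5.90×10⁴ yd²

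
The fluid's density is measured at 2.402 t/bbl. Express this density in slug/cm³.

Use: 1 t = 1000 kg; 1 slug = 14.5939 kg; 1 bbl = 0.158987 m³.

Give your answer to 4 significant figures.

2.402 t/bbl × 1000 kg/t ÷ 0.158987 m³/bbl = 15108.2 kg/m³
15108.2 kg/m³ ÷ 14.5939 kg/slug × 10⁻⁶ m³/cm³ = 0.00103524 slug/cm³

0.001035 slug/cm³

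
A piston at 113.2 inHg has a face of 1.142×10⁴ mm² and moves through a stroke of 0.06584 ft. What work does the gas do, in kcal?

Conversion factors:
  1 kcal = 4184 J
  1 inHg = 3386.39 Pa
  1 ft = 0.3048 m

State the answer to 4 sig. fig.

0.02100 kcal

113.2 inHg → 383339 Pa
1.142×10⁴ mm² → 0.01142 m²
F = P × A = 383339 × 0.01142 = 4377.73 N
0.06584 ft → 0.020068 m
W = F × d = 4377.73 × 0.020068 = 87.8523 J
In kcal: 87.8523 / 4184 = 0.0209972 kcal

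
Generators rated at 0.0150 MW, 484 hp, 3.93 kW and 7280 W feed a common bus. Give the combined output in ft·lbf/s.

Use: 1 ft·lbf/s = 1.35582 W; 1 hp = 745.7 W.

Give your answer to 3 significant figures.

2.86×10⁵ ft·lbf/s

0.0150 MW × 1000000 = 15000 W
484 hp × 745.7 = 360919 W
3.93 kW × 1000 = 3930 W
7280 W (already W)
Sum: 15000 + 360919 + 3930 + 7280 = 387129 W
In ft·lbf/s: 387129 / 1.35582 = 285531 ft·lbf/s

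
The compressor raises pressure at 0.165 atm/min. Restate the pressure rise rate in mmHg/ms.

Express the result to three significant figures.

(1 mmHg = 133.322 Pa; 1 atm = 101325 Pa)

0.00209 mmHg/ms

0.165 atm/min × 101325 Pa/atm ÷ 60 s/min = 278.644 Pa/s
278.644 Pa/s ÷ 133.322 Pa/mmHg × 0.001 s/ms = 0.00209001 mmHg/ms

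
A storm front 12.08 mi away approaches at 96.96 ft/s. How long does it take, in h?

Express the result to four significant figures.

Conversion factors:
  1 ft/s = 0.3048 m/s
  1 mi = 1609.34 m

12.08 mi × 1609.34 → 19440.8 m
96.96 ft/s × 0.3048 → 29.5534 m/s
t = d / v = 19440.8 m / 29.5534 m/s = 657.819 s
657.819 s ÷ (3600 s/h) = 0.182728 h

0.1827 h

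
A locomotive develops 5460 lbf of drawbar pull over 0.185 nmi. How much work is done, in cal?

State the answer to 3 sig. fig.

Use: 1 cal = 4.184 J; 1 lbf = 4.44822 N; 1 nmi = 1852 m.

5460 lbf × 4.44822 = 24287.3 N
0.185 nmi × 1852 = 342.62 m
W = F × d = 24287.3 N × 342.62 m = 8.32131×10⁶ J
8.32131×10⁶ J ÷ (4.184 J/cal) = 1.98884×10⁶ cal

1.99×10⁶ cal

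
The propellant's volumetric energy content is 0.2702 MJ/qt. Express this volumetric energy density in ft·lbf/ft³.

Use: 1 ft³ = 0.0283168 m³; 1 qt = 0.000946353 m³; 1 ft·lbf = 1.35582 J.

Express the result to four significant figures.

5.963×10⁶ ft·lbf/ft³

0.2702 MJ/qt × 1000000 J/MJ ÷ 0.000946353 m³/qt = 2.85517×10⁸ J/m³
2.85517×10⁸ J/m³ ÷ 1.35582 J/ft·lbf × 0.0283168 m³/ft³ = 5.96313×10⁶ ft·lbf/ft³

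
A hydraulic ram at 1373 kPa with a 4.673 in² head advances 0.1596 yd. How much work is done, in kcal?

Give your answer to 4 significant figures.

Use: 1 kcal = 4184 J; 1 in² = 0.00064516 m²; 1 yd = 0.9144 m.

1373 kPa → 1.373×10⁶ Pa
4.673 in² → 0.00301483 m²
F = P × A = 1.373×10⁶ × 0.00301483 = 4139.36 N
0.1596 yd → 0.145938 m
W = F × d = 4139.36 × 0.145938 = 604.09 J
In kcal: 604.09 / 4184 = 0.144381 kcal

0.1444 kcal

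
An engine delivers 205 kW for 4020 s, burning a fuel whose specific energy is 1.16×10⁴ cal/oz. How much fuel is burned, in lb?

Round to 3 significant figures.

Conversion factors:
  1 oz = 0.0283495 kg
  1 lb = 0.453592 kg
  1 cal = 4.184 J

205 kW → 205000 W
E = P × t = 205000 × 4020 = 8.241×10⁸ J
1.16×10⁴ cal/oz → 1.712×10⁶ J/kg
m = E / e_s = 8.241×10⁸ / 1.712×10⁶ = 481.367 kg
In lb: 481.367 / 0.453592 = 1061.23 lb

1060 lb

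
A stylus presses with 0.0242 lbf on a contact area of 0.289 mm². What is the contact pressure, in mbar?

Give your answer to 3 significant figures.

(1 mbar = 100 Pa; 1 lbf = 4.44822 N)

3720 mbar

0.0242 lbf × 4.44822 → 0.107647 N
0.289 mm² × 10⁻⁶ → 2.89×10⁻⁷ m²
P = F / A = 0.107647 N / 2.89×10⁻⁷ m² = 372481 Pa
372481 Pa ÷ (100 Pa/mbar) = 3724.81 mbar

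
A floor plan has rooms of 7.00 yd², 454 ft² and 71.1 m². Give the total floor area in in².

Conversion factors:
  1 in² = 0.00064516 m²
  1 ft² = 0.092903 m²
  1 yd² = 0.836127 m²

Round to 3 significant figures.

1.85×10⁵ in²

7.00 yd² × 0.836127 → 5.85289 m²
454 ft² × 0.092903 → 42.178 m²
71.1 m² (already m²)
Total: 5.85289 + 42.178 + 71.1 = 119.131 m²
In in²: 119.131 / 0.00064516 = 184653 in²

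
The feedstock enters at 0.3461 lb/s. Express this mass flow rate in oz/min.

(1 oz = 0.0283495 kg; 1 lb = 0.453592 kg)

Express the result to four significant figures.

0.3461 lb/s × 0.453592 kg/lb = 0.156988 kg/s
0.156988 kg/s ÷ 0.0283495 kg/oz × 60 s/min = 332.256 oz/min

332.3 oz/min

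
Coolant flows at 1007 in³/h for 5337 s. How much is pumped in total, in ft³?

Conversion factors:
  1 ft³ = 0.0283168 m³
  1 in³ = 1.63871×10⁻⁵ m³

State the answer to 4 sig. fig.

0.8639 ft³

1007 in³/h → 4.58384×10⁻⁶ m³/s
V = Q × t = 4.58384×10⁻⁶ × 5337 = 0.024464 m³
In ft³: 0.024464 / 0.0283168 = 0.863939 ft³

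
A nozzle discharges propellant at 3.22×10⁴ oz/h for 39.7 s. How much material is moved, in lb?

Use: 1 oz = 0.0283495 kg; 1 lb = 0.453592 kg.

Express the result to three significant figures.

22.2 lb

3.22×10⁴ oz/h → 0.253571 kg/s
m = ṁ × t = 0.253571 × 39.7 = 10.0668 kg
In lb: 10.0668 / 0.453592 = 22.1935 lb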